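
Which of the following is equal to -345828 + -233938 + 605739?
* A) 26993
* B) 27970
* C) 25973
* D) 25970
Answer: C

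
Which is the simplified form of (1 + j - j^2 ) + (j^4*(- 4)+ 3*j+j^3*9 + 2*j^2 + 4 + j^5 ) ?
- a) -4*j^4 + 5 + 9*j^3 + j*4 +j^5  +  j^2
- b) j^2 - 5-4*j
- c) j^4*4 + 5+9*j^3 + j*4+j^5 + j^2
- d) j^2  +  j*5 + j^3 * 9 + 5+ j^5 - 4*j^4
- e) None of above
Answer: a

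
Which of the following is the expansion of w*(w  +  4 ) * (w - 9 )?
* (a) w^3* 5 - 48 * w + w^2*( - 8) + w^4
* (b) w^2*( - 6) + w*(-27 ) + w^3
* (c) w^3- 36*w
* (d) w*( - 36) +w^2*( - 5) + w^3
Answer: d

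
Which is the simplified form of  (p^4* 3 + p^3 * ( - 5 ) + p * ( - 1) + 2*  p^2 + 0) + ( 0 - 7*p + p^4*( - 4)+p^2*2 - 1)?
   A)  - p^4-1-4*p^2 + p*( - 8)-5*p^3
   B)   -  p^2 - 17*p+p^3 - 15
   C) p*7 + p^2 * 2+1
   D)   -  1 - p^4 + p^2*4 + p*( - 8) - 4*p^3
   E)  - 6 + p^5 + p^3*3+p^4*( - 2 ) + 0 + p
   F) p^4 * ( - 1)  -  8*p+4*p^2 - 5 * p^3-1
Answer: F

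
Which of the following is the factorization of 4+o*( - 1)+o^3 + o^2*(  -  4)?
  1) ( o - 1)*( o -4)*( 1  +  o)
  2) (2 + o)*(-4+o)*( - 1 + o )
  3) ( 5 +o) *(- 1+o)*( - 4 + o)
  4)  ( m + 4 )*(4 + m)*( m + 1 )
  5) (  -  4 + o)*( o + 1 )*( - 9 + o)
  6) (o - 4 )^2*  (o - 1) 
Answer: 1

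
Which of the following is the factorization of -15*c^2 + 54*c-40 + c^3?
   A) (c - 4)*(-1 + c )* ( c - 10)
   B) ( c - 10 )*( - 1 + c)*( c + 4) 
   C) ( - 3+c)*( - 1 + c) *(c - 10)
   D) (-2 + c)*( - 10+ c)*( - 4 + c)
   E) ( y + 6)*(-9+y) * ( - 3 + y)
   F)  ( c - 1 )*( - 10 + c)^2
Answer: A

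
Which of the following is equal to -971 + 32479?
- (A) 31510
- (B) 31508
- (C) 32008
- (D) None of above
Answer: B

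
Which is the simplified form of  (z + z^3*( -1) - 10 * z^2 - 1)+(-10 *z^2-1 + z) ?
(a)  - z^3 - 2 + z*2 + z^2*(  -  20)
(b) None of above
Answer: a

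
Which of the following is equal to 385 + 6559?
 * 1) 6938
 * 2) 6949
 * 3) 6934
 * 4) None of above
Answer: 4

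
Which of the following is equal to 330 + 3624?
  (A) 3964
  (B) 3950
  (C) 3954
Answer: C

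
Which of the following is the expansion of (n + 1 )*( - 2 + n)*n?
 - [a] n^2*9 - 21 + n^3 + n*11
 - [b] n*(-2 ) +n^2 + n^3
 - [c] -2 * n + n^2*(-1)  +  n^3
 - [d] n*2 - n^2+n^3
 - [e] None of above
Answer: c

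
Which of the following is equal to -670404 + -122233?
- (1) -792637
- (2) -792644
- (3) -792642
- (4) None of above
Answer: 1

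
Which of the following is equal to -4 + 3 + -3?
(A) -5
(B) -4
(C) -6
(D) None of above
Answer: B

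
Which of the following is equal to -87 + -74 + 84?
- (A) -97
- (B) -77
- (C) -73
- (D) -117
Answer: B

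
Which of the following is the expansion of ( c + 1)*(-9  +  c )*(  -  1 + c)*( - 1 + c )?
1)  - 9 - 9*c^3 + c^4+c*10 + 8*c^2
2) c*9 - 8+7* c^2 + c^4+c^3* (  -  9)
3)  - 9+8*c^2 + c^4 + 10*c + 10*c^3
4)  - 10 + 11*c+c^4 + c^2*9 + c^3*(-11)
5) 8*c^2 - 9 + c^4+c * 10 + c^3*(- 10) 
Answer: 5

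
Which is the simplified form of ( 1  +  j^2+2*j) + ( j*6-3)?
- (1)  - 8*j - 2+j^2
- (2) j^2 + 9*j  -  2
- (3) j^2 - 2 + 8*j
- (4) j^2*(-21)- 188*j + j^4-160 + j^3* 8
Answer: 3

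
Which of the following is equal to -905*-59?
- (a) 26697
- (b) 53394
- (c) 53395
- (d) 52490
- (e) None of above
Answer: c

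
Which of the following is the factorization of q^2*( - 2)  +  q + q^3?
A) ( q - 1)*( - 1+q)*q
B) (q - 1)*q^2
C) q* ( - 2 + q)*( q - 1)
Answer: A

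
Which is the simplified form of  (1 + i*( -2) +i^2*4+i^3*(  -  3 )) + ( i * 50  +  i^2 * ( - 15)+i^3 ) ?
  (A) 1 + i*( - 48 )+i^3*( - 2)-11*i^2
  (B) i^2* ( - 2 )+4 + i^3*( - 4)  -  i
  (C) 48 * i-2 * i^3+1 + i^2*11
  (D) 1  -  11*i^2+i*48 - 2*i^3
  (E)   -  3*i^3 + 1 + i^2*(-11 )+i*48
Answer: D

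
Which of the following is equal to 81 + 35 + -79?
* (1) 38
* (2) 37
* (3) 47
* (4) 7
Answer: 2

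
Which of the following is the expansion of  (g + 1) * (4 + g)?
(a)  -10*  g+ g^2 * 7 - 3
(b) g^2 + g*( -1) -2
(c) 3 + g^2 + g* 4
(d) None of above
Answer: d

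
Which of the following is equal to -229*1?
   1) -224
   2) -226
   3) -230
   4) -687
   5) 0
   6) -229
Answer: 6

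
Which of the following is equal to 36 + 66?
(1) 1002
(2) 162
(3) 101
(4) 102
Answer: 4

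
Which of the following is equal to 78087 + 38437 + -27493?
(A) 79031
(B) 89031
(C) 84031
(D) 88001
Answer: B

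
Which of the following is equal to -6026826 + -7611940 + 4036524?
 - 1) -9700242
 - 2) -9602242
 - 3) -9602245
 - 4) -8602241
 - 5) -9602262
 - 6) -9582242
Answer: 2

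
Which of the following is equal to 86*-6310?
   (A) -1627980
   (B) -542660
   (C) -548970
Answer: B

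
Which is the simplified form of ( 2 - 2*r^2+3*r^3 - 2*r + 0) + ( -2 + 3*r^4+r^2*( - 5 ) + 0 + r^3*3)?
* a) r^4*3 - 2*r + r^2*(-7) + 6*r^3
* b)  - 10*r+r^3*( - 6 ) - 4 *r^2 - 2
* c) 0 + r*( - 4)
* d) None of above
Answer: a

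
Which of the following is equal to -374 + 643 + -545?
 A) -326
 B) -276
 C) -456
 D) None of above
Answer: B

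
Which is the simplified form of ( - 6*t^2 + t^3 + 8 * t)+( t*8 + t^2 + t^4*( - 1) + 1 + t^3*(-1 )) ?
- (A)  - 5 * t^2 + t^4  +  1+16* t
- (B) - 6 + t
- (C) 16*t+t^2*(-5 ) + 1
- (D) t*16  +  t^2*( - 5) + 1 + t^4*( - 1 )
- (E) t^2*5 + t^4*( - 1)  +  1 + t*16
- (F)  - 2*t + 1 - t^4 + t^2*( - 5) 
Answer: D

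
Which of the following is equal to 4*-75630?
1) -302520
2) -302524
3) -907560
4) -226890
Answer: 1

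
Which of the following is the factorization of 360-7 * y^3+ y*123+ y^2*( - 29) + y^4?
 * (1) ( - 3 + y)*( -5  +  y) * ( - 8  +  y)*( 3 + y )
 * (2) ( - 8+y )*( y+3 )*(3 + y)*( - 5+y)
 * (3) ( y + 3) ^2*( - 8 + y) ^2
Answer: 2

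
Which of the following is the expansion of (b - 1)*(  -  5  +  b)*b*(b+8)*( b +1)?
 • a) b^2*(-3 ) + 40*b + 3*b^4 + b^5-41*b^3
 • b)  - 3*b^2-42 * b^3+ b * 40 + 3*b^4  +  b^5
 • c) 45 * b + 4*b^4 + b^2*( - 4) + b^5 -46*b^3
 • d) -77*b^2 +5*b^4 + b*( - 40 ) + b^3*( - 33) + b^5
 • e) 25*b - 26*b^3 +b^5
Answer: a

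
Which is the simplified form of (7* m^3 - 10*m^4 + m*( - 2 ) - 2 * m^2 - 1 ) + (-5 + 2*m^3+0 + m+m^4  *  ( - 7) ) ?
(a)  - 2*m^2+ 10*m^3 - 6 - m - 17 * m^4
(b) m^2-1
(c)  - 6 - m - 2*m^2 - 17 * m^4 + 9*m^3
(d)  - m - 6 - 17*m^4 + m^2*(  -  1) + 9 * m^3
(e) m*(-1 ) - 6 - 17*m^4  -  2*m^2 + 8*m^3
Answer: c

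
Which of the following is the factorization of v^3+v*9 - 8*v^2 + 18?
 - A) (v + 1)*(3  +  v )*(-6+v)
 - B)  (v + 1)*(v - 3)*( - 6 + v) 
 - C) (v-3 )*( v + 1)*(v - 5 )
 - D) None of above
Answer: B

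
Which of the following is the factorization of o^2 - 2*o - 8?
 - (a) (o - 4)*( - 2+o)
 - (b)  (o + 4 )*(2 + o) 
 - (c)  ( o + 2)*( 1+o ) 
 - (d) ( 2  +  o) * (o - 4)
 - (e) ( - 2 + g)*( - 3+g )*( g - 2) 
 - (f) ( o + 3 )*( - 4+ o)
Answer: d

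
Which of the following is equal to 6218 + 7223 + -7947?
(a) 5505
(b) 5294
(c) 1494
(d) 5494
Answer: d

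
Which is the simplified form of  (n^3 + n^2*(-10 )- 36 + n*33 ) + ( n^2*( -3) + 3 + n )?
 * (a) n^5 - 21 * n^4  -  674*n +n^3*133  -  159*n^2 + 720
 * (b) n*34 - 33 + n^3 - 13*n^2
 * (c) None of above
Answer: b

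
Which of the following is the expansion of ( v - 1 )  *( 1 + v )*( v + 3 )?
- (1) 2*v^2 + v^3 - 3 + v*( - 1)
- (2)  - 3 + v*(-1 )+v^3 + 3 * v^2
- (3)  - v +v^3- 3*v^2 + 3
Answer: 2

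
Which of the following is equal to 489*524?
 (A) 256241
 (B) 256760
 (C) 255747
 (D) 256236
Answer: D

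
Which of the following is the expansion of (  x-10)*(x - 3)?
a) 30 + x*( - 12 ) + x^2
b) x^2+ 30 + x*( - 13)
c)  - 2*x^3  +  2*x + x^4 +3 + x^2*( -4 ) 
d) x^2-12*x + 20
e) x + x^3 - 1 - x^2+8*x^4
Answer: b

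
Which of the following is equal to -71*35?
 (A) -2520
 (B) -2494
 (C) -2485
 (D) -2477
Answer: C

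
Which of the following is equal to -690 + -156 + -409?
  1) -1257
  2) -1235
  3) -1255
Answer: 3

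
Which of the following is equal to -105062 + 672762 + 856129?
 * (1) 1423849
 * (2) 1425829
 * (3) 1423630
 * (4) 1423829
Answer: 4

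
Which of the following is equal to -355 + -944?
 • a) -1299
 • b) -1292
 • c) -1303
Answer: a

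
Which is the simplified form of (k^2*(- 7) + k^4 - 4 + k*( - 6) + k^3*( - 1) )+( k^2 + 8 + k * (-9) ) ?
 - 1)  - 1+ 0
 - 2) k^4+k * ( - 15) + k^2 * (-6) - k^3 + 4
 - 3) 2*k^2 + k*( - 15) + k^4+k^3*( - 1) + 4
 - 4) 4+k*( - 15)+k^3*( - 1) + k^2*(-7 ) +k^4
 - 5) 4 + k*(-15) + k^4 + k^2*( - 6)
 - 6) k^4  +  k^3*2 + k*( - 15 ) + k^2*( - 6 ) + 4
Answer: 2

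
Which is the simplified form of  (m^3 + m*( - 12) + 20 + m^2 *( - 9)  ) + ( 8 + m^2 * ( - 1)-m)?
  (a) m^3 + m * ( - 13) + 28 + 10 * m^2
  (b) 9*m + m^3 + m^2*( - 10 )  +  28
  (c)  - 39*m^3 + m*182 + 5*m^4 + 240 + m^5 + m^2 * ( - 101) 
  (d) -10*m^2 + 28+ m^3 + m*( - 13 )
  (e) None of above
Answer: d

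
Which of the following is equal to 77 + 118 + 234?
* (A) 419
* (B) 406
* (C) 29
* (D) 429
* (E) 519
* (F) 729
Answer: D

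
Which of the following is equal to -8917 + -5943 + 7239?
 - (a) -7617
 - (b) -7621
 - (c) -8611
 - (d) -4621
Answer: b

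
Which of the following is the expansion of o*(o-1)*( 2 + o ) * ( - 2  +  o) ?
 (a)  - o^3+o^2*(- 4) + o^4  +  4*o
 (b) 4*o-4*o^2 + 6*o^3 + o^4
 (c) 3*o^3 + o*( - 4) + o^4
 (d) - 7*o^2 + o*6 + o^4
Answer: a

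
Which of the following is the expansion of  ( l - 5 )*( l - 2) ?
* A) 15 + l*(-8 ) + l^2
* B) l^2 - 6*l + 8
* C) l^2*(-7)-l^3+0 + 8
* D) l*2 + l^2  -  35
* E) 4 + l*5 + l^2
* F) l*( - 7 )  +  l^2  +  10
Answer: F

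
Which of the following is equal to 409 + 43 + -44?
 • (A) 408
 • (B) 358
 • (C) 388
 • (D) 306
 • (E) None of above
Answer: A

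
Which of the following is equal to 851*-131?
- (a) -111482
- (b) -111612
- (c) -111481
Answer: c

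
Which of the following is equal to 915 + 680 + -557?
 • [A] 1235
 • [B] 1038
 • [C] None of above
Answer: B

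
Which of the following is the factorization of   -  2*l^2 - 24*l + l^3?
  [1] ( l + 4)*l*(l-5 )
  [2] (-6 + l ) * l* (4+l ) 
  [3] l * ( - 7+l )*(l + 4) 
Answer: 2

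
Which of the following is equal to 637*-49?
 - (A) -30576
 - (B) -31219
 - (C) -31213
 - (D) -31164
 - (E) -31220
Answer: C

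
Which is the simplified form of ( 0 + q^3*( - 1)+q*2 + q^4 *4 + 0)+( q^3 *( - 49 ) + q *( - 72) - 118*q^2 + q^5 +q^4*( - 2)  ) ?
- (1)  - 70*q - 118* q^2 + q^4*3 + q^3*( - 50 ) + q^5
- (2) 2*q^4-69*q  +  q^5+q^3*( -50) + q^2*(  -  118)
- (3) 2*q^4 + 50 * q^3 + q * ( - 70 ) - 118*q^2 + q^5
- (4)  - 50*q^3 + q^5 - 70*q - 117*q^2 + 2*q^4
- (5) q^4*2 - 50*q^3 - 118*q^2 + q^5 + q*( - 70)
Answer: 5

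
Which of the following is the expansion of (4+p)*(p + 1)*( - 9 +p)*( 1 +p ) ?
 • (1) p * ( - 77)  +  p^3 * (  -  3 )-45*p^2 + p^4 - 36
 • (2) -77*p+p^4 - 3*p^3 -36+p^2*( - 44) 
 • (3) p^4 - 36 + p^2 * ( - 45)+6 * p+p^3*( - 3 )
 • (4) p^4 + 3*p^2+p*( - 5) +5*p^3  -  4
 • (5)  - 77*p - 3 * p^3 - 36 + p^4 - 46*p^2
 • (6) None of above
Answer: 1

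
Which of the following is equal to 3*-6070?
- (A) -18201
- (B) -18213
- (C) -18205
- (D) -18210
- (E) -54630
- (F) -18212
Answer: D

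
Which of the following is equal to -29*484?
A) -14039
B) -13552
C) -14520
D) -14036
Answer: D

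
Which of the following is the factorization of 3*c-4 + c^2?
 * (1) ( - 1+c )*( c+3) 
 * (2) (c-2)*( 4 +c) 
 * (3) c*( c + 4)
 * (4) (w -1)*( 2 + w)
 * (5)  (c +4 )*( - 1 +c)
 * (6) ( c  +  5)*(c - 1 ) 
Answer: 5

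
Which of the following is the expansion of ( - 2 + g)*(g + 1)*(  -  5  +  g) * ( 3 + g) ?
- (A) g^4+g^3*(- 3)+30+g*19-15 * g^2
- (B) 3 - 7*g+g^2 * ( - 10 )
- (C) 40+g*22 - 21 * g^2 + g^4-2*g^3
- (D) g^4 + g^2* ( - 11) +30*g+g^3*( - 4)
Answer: A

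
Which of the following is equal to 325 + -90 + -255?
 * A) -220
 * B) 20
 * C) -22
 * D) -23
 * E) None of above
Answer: E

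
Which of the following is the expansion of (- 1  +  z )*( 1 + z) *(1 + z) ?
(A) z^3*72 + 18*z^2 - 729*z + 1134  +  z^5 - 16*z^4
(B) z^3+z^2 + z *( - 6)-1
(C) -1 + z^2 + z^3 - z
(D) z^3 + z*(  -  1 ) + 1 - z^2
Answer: C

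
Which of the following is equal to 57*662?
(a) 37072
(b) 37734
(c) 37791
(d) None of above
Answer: b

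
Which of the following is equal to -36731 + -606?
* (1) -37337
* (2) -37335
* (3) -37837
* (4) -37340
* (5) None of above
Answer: 1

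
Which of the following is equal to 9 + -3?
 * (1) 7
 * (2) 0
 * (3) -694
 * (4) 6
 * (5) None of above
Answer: 4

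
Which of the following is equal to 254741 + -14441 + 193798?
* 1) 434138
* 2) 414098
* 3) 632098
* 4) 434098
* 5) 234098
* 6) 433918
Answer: 4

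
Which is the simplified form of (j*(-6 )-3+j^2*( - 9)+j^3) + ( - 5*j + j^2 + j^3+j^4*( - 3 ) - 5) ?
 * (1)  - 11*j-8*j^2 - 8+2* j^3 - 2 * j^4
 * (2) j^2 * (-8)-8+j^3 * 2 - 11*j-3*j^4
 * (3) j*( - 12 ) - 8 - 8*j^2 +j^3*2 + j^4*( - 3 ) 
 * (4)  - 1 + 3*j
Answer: 2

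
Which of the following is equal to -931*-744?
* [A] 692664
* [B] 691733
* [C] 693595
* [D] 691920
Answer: A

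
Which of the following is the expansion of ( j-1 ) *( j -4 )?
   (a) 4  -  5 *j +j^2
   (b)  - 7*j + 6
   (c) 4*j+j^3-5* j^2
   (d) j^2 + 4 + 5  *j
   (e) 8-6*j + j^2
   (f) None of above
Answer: a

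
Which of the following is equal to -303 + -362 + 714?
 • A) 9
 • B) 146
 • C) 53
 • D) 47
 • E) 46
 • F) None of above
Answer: F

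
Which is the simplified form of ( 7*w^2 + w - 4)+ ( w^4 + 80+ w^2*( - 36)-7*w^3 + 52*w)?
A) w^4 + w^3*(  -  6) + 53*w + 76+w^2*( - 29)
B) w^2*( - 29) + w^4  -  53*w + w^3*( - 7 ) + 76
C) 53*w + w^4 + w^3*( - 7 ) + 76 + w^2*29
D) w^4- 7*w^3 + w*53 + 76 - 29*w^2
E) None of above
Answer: D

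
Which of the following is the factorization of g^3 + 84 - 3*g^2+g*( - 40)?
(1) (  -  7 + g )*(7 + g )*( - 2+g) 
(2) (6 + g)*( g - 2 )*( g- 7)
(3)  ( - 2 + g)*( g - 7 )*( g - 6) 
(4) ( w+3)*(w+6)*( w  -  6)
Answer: 2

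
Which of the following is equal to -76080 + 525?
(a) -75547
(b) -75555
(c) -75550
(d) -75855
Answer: b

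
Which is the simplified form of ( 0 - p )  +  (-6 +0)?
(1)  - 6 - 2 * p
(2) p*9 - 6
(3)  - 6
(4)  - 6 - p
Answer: 4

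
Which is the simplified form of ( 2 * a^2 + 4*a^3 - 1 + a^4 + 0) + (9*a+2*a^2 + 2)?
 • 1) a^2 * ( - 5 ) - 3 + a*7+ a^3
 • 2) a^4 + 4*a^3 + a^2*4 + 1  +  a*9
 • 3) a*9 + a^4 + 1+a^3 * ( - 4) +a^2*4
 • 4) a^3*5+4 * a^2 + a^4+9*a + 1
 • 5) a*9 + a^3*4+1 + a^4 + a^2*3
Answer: 2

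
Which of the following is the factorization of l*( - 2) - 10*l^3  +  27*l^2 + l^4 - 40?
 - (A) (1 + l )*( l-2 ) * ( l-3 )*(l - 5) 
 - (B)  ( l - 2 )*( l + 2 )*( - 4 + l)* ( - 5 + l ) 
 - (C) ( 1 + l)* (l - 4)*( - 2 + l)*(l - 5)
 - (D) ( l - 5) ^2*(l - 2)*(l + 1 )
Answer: C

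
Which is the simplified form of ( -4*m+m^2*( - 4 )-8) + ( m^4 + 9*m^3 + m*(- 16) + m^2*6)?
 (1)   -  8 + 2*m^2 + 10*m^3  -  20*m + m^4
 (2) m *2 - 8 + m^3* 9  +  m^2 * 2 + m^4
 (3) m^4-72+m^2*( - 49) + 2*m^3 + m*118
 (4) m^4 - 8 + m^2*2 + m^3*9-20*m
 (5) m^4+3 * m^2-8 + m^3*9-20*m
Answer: 4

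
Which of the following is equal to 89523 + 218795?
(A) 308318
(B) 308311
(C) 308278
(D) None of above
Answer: A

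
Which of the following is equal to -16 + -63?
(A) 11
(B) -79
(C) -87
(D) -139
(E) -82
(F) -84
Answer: B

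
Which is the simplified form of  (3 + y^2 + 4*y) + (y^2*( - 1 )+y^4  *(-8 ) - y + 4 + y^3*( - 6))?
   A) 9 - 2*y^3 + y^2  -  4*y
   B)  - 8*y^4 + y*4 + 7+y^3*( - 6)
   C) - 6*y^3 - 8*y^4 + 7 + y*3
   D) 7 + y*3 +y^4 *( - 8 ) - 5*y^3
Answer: C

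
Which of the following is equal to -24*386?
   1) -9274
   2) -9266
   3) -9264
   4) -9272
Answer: 3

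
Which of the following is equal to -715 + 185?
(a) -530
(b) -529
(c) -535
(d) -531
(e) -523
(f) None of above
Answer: a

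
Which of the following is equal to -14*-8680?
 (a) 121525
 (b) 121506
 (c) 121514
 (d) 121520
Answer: d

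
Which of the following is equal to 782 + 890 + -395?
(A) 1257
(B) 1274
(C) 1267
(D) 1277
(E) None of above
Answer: D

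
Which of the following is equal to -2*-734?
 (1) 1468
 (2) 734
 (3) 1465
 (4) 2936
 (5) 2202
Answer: 1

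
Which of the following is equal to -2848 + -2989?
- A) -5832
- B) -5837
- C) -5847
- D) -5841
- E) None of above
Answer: B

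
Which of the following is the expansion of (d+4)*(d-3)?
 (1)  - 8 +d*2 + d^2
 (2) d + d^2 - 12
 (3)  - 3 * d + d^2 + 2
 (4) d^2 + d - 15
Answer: 2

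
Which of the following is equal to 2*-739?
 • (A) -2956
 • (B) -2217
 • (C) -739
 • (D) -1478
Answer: D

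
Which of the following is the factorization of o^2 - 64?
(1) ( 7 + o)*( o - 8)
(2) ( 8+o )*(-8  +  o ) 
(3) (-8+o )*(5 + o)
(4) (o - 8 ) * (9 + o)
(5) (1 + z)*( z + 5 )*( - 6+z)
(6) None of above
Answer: 2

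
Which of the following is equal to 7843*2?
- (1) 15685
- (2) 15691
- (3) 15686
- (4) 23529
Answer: 3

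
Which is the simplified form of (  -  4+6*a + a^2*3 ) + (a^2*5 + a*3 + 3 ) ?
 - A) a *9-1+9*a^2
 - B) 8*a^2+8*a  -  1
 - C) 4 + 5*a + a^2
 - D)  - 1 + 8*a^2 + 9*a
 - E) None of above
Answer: D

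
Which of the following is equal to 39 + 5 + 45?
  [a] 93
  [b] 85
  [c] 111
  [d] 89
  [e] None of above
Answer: d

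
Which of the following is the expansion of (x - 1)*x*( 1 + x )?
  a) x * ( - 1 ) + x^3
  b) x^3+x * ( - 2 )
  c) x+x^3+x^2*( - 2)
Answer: a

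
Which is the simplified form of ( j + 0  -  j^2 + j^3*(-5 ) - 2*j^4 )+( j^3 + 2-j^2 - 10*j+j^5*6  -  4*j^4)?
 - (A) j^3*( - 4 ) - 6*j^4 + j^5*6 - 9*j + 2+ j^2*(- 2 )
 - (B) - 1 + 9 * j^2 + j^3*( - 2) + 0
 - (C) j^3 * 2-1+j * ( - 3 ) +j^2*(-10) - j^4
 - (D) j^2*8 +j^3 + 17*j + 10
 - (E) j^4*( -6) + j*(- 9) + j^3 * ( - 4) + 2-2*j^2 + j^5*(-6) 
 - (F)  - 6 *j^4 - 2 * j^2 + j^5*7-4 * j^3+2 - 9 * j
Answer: A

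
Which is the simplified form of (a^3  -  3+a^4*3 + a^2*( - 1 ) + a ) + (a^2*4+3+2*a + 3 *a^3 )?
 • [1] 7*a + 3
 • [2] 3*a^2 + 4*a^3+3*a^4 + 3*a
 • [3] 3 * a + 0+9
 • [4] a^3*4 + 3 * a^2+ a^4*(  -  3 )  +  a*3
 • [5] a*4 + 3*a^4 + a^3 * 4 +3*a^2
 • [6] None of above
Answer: 2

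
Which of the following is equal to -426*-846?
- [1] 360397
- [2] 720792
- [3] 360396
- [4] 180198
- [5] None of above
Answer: 3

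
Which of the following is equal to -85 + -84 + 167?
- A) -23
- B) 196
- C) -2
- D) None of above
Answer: C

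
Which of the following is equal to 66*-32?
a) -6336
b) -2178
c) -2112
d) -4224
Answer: c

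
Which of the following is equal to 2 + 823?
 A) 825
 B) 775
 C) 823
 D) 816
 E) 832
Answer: A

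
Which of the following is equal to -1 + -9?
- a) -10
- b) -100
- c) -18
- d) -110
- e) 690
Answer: a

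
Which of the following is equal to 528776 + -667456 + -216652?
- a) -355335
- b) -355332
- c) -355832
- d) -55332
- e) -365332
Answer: b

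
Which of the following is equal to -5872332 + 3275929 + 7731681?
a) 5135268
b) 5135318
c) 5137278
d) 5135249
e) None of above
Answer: e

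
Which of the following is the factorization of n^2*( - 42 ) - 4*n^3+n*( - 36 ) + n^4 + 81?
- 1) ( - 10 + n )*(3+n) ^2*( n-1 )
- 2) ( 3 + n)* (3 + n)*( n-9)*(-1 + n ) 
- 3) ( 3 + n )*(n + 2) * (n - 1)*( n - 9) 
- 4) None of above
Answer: 2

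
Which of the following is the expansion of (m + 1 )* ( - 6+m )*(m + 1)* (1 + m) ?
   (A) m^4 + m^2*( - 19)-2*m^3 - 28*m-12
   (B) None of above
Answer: B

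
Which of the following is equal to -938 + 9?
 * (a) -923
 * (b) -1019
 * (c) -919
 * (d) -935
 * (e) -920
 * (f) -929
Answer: f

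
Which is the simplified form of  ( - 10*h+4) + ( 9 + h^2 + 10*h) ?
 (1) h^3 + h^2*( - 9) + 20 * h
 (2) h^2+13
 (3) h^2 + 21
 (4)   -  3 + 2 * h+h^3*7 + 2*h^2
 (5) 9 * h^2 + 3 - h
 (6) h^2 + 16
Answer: 2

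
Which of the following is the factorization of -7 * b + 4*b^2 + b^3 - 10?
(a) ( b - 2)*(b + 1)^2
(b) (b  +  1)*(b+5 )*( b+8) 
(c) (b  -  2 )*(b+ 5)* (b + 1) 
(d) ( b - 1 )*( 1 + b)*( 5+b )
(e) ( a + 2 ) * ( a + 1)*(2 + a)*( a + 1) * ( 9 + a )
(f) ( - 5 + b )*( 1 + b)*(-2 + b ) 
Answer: c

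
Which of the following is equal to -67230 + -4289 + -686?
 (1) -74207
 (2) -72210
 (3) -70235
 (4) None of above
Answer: 4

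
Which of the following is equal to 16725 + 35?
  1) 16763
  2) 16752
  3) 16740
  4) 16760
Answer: 4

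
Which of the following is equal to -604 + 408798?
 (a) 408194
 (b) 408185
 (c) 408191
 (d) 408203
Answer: a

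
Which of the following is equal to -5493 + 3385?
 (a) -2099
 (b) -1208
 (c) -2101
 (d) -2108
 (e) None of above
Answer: d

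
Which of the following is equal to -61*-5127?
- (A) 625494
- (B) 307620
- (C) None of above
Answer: C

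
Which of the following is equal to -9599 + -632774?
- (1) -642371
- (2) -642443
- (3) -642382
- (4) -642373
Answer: 4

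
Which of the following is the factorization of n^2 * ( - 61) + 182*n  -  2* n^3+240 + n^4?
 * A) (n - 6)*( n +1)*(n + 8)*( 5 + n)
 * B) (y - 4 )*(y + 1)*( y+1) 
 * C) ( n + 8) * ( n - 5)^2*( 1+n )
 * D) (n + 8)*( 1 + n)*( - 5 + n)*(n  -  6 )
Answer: D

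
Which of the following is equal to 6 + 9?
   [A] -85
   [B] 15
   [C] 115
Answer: B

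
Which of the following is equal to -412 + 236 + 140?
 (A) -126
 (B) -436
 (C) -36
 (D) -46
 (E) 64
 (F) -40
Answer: C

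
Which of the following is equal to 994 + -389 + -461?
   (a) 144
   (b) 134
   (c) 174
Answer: a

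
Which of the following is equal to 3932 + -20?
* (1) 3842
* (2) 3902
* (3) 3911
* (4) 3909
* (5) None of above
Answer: 5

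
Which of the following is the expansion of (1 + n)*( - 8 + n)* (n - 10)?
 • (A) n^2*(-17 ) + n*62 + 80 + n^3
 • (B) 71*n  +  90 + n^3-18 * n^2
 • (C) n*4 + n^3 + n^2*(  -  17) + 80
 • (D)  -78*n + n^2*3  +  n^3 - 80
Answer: A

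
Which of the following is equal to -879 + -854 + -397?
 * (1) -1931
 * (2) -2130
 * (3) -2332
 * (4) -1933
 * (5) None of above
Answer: 2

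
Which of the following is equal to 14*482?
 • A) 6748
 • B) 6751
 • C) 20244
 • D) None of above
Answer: A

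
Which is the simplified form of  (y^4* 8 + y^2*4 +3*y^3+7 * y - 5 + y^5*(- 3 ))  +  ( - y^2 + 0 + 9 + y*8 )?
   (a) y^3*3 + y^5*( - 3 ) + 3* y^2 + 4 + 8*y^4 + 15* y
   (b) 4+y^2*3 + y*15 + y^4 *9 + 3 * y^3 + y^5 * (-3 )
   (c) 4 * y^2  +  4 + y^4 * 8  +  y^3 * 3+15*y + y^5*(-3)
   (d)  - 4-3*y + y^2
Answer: a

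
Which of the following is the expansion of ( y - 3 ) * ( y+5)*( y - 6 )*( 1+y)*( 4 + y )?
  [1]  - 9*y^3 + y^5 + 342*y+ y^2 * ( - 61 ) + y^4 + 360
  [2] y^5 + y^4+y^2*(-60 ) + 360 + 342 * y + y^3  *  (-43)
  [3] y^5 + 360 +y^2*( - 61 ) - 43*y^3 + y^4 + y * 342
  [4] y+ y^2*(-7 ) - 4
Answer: 3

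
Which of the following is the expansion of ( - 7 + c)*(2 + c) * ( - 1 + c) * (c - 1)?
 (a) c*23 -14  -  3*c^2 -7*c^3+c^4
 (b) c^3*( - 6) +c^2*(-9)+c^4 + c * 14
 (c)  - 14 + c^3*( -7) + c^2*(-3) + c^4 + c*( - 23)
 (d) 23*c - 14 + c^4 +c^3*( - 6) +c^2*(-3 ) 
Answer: a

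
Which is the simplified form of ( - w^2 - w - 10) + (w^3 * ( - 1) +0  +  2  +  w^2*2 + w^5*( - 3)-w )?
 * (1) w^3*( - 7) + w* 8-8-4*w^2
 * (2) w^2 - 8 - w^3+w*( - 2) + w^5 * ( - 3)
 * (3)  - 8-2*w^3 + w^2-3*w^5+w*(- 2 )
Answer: 2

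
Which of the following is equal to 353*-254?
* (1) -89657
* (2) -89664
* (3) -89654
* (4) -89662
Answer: 4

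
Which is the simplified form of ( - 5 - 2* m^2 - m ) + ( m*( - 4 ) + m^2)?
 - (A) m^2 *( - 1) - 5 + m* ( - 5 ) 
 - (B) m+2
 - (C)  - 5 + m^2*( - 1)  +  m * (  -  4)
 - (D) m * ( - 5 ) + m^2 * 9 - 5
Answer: A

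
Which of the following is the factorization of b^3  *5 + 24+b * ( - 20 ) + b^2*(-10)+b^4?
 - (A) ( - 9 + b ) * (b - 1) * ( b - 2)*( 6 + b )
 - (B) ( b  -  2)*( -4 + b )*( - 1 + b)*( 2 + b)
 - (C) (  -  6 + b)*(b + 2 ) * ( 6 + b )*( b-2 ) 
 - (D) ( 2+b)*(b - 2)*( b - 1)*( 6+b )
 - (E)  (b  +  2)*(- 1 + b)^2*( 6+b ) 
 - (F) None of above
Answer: D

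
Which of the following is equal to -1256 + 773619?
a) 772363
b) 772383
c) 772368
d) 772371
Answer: a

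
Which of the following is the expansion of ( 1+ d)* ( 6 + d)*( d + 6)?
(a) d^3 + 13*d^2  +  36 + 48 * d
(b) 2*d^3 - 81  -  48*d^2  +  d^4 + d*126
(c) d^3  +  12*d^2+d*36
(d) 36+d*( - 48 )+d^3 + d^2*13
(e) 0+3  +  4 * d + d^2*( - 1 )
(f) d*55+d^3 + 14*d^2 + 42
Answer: a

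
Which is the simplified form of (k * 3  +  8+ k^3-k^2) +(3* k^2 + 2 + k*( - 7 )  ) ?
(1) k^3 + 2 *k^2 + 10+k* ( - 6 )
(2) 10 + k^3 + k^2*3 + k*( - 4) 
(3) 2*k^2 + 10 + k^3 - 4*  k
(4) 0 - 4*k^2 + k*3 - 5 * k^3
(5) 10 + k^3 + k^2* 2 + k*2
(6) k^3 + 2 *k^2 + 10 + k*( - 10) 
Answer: 3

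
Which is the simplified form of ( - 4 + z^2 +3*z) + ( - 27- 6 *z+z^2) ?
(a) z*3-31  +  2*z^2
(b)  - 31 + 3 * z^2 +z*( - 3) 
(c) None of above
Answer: c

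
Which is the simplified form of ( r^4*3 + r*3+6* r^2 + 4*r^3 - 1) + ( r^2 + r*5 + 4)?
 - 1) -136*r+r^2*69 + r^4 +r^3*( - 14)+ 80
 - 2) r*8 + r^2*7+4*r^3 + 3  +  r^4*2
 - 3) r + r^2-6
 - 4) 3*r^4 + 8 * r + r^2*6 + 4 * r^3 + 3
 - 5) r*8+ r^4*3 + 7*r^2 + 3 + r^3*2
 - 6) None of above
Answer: 6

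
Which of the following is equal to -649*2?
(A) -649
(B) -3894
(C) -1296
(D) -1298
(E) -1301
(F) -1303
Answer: D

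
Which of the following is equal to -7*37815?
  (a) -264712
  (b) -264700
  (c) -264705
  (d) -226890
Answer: c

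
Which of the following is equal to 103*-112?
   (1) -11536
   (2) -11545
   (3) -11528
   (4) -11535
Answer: 1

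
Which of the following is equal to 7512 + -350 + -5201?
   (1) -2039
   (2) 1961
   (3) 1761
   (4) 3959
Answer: 2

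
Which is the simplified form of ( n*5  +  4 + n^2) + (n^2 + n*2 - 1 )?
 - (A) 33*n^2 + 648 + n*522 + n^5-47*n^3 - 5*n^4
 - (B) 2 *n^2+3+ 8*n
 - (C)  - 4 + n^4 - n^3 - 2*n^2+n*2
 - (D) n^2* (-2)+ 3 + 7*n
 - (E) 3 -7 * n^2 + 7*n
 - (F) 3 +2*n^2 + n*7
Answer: F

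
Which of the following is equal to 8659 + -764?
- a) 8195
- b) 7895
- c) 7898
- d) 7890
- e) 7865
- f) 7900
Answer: b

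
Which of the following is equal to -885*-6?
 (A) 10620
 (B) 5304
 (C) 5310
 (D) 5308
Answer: C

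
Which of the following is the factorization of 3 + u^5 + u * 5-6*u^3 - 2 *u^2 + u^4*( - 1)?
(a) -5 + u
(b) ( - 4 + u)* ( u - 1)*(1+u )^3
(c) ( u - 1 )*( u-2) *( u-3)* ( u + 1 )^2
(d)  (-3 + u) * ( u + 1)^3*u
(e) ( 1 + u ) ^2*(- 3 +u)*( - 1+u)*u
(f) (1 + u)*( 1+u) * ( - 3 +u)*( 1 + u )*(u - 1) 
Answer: f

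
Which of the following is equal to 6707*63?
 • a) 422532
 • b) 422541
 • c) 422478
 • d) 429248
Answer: b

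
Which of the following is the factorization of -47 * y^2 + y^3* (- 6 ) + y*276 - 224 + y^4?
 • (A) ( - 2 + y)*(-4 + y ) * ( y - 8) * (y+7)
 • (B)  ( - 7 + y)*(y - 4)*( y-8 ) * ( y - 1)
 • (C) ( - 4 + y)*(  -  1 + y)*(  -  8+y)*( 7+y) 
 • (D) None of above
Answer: C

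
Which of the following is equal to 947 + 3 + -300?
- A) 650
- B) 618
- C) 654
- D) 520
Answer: A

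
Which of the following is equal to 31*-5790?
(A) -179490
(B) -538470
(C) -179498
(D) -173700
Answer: A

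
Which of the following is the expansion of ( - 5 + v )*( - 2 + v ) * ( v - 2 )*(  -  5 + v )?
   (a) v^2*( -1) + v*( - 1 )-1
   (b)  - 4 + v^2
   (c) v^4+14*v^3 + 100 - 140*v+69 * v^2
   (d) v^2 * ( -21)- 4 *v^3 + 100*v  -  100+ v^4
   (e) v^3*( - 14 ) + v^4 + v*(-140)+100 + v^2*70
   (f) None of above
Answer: f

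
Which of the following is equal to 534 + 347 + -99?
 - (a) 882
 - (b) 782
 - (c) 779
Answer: b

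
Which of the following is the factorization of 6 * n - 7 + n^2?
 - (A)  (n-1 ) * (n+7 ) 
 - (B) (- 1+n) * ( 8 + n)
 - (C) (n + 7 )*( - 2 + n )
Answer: A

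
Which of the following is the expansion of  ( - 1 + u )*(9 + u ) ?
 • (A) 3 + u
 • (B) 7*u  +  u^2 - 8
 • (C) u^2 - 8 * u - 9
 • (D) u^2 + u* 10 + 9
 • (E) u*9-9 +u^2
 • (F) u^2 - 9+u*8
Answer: F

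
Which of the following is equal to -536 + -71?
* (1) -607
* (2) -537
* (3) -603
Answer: 1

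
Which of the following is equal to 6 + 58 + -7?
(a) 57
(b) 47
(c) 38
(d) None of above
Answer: a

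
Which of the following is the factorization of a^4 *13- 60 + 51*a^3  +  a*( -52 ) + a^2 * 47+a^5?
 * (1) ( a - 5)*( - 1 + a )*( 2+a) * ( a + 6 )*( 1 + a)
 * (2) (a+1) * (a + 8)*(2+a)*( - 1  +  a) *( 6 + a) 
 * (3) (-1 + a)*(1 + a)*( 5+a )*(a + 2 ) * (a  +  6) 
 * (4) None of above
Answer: 3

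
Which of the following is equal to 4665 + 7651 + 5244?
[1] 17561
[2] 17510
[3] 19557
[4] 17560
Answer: 4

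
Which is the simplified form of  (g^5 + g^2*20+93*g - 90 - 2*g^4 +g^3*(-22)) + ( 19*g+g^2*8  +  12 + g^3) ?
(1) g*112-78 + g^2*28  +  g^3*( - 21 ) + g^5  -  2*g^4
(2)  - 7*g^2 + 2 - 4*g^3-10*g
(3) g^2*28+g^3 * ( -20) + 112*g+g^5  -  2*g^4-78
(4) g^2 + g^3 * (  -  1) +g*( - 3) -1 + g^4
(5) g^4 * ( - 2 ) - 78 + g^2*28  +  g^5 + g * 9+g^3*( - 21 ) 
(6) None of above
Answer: 1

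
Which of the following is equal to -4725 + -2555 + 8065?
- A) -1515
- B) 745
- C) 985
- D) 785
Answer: D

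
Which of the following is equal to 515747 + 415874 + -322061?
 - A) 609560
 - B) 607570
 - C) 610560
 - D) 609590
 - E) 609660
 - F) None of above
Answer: A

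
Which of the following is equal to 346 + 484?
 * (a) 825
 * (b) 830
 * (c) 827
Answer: b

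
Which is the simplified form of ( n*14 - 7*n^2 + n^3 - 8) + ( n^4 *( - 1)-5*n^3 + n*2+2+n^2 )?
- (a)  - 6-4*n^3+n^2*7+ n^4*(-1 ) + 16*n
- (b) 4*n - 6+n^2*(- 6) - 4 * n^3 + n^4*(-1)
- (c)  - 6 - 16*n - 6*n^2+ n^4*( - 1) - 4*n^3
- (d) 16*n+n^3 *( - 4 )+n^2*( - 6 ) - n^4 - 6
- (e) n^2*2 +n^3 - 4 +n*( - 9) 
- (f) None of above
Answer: d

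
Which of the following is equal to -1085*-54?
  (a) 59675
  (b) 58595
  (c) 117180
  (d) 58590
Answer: d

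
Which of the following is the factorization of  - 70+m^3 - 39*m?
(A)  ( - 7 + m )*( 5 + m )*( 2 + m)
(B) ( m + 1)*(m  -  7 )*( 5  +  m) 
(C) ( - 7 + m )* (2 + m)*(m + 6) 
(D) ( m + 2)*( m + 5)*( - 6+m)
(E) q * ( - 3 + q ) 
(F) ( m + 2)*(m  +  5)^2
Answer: A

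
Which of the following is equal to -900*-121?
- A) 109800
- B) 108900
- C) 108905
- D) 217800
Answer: B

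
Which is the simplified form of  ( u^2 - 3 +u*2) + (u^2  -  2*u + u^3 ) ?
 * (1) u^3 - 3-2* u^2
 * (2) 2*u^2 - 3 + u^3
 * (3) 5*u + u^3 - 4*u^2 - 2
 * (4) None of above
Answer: 2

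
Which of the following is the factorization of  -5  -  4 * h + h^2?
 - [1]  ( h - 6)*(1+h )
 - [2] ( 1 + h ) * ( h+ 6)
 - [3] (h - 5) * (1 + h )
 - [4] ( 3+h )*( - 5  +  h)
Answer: 3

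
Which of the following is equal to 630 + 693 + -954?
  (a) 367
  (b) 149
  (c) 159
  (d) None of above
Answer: d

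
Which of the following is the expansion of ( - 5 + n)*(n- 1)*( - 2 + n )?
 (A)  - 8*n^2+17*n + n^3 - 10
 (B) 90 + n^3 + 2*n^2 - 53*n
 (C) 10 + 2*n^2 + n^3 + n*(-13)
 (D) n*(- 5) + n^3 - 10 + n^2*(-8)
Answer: A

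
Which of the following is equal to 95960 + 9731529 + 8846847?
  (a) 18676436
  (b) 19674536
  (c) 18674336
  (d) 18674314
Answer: c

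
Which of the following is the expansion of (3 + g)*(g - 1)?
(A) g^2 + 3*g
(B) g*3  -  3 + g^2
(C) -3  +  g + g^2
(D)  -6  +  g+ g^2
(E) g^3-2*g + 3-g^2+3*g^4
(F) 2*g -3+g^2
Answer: F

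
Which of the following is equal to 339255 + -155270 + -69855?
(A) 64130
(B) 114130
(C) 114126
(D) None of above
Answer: B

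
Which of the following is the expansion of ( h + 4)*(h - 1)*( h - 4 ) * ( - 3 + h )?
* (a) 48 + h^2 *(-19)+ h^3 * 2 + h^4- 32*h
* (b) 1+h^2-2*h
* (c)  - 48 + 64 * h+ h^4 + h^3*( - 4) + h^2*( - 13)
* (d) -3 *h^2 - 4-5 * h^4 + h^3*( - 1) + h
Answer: c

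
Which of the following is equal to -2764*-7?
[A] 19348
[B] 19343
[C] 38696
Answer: A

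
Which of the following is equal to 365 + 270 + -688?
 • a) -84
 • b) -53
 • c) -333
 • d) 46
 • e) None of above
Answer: b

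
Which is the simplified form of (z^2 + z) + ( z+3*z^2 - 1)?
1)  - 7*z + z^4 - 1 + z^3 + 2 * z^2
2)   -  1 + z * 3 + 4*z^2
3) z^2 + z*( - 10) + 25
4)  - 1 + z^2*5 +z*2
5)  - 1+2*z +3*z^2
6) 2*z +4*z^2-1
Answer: 6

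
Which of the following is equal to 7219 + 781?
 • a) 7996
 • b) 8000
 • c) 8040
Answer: b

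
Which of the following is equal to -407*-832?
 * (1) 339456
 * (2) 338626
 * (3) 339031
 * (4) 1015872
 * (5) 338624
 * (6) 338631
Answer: 5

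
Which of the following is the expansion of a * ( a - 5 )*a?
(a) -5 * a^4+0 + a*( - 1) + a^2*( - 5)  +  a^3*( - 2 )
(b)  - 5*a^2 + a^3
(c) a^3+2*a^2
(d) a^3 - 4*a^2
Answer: b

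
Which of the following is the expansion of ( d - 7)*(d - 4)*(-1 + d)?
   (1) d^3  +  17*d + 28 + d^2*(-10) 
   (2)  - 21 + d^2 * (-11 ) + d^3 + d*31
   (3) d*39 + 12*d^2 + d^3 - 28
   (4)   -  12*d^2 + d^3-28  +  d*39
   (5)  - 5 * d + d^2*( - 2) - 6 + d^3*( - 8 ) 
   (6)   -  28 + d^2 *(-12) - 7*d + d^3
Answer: 4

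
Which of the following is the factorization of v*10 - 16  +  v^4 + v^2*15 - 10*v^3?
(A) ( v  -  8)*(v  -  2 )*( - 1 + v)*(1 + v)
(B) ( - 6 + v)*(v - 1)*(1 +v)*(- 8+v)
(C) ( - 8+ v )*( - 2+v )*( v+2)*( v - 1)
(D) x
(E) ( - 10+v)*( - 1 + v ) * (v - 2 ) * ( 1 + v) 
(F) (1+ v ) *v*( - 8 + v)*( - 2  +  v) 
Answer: A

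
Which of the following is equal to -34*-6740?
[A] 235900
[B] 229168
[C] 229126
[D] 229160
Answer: D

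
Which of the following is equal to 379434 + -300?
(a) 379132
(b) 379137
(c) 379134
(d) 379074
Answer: c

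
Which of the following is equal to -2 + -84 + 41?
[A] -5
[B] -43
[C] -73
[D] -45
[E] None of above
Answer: D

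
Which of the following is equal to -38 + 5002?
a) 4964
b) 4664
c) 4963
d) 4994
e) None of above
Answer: a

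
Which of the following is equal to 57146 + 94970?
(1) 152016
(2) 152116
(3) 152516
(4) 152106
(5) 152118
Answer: 2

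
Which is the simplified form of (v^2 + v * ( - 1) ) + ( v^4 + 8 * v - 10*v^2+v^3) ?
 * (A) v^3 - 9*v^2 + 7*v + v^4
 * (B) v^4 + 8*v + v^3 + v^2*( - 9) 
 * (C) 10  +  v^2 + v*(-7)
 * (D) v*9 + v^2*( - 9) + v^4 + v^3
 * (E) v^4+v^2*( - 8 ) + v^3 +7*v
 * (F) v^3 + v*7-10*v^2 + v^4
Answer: A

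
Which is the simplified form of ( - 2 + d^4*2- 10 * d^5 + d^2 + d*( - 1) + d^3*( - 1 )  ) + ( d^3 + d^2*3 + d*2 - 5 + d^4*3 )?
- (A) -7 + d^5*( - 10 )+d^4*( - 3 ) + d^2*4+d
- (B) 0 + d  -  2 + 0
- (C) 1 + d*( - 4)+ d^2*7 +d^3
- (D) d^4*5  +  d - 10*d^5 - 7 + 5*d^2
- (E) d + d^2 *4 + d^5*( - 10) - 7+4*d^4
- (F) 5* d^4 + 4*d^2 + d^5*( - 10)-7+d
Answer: F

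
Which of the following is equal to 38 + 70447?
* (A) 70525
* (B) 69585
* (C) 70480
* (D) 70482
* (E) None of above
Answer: E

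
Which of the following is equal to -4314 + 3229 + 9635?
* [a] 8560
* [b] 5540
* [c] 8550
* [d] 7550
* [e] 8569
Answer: c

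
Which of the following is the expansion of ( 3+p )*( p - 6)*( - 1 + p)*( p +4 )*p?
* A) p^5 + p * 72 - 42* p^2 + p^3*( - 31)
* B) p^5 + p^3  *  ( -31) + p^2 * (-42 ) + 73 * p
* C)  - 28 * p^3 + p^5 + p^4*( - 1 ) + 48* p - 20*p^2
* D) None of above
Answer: A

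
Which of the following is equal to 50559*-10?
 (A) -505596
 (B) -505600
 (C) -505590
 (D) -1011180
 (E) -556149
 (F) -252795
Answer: C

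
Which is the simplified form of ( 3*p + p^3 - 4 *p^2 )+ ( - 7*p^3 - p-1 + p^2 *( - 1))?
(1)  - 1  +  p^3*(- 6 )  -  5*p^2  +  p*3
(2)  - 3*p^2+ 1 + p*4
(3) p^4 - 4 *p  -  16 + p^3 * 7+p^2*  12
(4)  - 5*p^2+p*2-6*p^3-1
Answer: 4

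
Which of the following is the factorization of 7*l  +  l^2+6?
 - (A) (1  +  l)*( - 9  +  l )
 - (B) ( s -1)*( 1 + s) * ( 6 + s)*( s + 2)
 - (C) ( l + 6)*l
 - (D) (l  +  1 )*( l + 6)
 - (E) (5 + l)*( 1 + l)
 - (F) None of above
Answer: D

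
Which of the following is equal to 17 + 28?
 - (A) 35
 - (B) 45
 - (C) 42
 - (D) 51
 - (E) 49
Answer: B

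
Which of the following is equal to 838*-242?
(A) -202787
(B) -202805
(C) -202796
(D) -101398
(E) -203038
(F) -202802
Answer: C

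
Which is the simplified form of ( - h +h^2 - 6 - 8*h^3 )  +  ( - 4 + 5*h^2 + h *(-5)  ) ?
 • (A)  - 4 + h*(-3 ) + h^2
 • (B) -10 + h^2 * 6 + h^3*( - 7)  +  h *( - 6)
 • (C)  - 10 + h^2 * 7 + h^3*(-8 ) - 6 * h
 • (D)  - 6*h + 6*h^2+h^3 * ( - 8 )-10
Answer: D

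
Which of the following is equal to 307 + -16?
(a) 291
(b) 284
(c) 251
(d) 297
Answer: a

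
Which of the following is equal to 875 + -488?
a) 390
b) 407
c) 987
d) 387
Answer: d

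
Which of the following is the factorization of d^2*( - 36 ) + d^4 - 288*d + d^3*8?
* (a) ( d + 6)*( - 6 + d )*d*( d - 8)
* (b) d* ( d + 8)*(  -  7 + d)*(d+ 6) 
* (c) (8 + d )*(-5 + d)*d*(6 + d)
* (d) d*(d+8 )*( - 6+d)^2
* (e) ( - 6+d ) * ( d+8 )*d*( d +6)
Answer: e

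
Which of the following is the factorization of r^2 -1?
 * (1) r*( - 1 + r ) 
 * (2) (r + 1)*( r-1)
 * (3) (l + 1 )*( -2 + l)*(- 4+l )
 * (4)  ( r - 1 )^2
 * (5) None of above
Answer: 2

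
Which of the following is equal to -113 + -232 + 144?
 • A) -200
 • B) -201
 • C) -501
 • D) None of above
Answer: B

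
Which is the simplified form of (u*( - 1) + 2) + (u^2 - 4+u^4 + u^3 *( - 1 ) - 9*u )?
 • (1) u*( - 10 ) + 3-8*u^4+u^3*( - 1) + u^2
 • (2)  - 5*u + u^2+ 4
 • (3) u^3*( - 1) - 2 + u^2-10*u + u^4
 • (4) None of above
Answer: 3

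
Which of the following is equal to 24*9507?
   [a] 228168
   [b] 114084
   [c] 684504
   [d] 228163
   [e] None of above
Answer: a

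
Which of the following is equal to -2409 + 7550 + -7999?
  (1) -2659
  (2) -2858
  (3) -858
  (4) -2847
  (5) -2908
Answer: 2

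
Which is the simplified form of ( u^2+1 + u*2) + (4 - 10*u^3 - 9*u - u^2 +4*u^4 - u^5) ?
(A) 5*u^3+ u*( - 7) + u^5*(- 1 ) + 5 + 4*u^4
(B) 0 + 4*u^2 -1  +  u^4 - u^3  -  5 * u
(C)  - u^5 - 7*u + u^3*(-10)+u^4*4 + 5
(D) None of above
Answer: C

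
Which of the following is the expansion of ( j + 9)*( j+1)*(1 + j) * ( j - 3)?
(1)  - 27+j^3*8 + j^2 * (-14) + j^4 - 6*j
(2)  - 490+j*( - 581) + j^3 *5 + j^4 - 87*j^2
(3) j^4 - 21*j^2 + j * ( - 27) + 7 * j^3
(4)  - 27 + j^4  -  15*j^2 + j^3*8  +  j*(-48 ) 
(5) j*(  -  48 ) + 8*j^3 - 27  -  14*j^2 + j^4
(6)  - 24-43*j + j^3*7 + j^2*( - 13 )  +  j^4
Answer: 5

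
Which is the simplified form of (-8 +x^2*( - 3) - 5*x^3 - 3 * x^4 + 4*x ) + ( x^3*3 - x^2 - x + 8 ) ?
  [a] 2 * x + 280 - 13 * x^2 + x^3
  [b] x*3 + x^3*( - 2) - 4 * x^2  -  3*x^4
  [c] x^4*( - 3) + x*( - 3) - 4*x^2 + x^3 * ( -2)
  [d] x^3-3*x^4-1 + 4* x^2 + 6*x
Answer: b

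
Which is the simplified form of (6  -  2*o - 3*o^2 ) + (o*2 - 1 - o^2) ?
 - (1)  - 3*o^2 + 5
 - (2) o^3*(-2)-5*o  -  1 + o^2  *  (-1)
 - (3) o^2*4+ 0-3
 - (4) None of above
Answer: 4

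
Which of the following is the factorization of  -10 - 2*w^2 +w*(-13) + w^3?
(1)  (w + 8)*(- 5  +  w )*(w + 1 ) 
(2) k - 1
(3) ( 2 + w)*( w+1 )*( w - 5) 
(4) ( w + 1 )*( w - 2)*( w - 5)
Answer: 3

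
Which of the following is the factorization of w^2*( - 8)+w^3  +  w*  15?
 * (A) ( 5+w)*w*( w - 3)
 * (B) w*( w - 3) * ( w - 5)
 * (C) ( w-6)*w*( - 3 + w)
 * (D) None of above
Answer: B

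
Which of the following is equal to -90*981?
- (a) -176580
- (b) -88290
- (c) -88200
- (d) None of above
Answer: b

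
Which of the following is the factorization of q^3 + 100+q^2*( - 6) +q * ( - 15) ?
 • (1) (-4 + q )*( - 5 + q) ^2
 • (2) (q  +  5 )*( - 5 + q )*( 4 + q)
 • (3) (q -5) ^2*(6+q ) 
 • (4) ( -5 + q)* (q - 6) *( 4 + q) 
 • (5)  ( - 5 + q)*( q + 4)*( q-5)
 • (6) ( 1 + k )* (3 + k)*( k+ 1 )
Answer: 5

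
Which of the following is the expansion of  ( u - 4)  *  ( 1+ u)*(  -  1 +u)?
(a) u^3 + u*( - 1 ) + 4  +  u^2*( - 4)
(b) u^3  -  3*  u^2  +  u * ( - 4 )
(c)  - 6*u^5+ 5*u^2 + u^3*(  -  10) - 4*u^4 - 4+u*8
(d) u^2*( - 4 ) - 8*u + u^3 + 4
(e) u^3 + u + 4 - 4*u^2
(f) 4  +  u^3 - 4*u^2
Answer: a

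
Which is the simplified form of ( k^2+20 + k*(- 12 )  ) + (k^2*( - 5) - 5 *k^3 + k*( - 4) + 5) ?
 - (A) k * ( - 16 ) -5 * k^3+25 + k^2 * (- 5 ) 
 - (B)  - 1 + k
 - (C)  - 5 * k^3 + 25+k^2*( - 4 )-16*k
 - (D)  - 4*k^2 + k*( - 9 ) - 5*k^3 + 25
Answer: C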